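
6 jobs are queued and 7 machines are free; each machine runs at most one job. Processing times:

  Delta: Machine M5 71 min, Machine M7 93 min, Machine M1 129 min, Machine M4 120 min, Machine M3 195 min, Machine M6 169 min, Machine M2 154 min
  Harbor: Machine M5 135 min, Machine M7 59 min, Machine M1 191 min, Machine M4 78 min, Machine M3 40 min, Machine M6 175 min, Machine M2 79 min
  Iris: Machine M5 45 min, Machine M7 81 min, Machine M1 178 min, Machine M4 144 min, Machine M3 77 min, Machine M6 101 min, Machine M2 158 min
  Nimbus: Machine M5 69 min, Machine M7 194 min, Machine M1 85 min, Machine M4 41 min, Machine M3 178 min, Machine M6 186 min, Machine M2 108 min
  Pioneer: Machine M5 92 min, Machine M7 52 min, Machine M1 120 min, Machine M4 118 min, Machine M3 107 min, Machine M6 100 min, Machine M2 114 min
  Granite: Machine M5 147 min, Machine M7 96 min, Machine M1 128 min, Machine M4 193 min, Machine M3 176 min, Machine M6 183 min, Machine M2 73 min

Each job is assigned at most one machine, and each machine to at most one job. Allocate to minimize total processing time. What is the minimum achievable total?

Minimum total: 378 min

Optimal: Delta→Machine M5 (71 min), Harbor→Machine M3 (40 min), Iris→Machine M6 (101 min), Nimbus→Machine M4 (41 min), Pioneer→Machine M7 (52 min), Granite→Machine M2 (73 min) — total 71+40+101+41+52+73 = 378 min.
Min-entry greedy (repeatedly take the single cheapest remaining cell) gives 380 min, worse by 2.
Swapping Granite↔Harbor (Granite→Machine M3 176 min, Harbor→Machine M2 79 min) adds 142.
Checked against all permutations: 378 min is optimal.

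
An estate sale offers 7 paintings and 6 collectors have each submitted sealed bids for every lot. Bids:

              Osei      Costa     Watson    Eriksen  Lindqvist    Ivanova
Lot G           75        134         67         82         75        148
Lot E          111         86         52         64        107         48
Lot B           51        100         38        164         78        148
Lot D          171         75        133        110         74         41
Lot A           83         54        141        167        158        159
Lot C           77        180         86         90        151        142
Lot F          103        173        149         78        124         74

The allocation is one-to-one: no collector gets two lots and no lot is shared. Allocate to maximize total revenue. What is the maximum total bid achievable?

Max total: $970

Optimal: Osei→Lot D ($171), Costa→Lot C ($180), Watson→Lot F ($149), Eriksen→Lot B ($164), Lindqvist→Lot A ($158), Ivanova→Lot G ($148) — total 171+180+149+164+158+148 = $970.
Row-greedy (each collector in turn takes its best remaining lot) gives $922, worse by 48.
Next-best assignment: Osei→Lot D, Costa→Lot F, Watson→Lot A, Eriksen→Lot B, Lindqvist→Lot C, Ivanova→Lot G = $948.
Swapping Costa↔Watson (Costa→Lot F $173, Watson→Lot C $86) loses 70.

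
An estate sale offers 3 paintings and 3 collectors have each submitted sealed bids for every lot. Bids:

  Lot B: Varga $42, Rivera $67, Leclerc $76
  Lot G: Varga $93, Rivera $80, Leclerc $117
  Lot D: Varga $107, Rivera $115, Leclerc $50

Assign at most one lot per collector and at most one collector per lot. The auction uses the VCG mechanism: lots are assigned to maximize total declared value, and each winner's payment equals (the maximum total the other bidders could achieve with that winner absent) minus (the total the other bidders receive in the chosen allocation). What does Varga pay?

Varga pays $48.

Efficient allocation: Varga→Lot D ($107), Rivera→Lot B ($67), Leclerc→Lot G ($117); total welfare W = $291.
Varga receives Lot D at value $107, so the others get W − 107 = $184.
Without Varga: best allocation of the remaining 2 bidders over all 3 lots is Rivera→Lot D ($115), Leclerc→Lot G ($117), total $232.
VCG payment = (others' best without Varga) − (others' welfare with Varga) = 232 − 184 = $48.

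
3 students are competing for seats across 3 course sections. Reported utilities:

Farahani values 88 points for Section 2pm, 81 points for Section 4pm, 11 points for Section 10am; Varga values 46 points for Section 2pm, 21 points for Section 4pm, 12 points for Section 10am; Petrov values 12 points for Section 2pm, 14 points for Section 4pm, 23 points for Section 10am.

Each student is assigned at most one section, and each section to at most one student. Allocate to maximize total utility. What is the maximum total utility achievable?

Optimal: Farahani→Section 4pm (81 points), Varga→Section 2pm (46 points), Petrov→Section 10am (23 points) — total 81+46+23 = 150 points.
Column-greedy (each section in turn goes to its best remaining student) gives 132 points, worse by 18.
Next-best assignment: Farahani→Section 2pm, Varga→Section 4pm, Petrov→Section 10am = 132 points.
Every other assignment is strictly worse.

Max total: 150 points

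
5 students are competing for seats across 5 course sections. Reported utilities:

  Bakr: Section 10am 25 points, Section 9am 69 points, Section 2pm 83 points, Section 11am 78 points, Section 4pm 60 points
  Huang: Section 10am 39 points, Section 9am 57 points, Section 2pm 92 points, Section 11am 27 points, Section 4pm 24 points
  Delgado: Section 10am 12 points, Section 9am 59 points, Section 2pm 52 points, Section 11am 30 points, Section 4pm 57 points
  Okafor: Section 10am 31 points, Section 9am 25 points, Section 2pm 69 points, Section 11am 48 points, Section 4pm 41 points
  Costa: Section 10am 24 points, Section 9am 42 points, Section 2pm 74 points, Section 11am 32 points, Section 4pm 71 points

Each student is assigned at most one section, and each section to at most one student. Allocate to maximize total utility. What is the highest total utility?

Optimal: Bakr→Section 11am (78 points), Huang→Section 2pm (92 points), Delgado→Section 9am (59 points), Okafor→Section 10am (31 points), Costa→Section 4pm (71 points) — total 78+92+59+31+71 = 331 points.
Row-greedy (each student in turn takes its best remaining section) gives 269 points, worse by 62.

Maximum total: 331 points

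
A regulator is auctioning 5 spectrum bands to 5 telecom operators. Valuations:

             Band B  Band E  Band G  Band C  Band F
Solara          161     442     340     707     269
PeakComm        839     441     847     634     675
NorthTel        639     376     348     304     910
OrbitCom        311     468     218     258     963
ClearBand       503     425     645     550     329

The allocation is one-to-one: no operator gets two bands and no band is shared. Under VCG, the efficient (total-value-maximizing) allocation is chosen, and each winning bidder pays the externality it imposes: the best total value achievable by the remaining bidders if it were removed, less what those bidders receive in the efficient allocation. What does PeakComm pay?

Efficient allocation: Solara→Band C ($707M), PeakComm→Band G ($847M), NorthTel→Band B ($639M), OrbitCom→Band F ($963M), ClearBand→Band E ($425M); total welfare W = $3581M.
PeakComm receives Band G at value $847M, so the others get W − 847 = $2734M.
Without PeakComm: best allocation of the remaining 4 bidders over all 5 bands is Solara→Band C ($707M), NorthTel→Band B ($639M), OrbitCom→Band F ($963M), ClearBand→Band G ($645M), total $2954M.
VCG payment = (others' best without PeakComm) − (others' welfare with PeakComm) = 2954 − 2734 = $220M.

PeakComm pays $220M.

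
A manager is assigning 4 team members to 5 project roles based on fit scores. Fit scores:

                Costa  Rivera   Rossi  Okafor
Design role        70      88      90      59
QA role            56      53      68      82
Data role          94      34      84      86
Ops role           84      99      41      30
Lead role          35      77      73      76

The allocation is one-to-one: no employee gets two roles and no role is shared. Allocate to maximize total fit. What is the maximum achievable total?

Max total: 365 pts

This is the linear assignment problem.
Optimal: Costa→Data role (94 pts), Rivera→Ops role (99 pts), Rossi→Design role (90 pts), Okafor→QA role (82 pts) — total 94+99+90+82 = 365 pts.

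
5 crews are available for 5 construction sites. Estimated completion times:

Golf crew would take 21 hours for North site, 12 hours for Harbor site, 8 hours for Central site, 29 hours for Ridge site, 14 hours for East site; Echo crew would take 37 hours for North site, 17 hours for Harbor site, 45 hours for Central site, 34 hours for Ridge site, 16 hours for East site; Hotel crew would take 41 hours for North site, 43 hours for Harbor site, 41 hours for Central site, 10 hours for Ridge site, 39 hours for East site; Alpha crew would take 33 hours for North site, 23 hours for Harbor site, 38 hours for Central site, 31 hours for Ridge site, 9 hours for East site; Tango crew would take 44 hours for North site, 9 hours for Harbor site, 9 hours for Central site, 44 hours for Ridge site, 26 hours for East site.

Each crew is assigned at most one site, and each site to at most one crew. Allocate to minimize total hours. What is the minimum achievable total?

Treat this as an assignment problem: match each crew to one site.
Optimal: Golf crew→North site (21 hours), Echo crew→Harbor site (17 hours), Hotel crew→Ridge site (10 hours), Alpha crew→East site (9 hours), Tango crew→Central site (9 hours) — total 21+17+10+9+9 = 66 hours.
Row-greedy (each crew in turn takes its cheapest remaining site) gives 101 hours, worse by 35.
No other one-to-one assignment undercuts 66 hours.

Min total: 66 hours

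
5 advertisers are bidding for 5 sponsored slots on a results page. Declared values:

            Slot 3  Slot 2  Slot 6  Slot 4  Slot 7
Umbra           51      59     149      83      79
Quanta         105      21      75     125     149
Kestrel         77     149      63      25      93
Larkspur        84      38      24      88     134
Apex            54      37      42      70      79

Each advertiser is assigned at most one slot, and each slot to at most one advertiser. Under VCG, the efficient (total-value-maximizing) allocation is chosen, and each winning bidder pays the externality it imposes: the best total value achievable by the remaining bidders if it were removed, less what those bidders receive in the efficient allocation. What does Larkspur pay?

Larkspur pays $40.

Efficient allocation: Umbra→Slot 6 ($149), Quanta→Slot 4 ($125), Kestrel→Slot 2 ($149), Larkspur→Slot 7 ($134), Apex→Slot 3 ($54); total welfare W = $611.
Larkspur receives Slot 7 at value $134, so the others get W − 134 = $477.
Without Larkspur: best allocation of the remaining 4 bidders over all 5 slots is Umbra→Slot 6 ($149), Quanta→Slot 7 ($149), Kestrel→Slot 2 ($149), Apex→Slot 4 ($70), total $517.
VCG payment = (others' best without Larkspur) − (others' welfare with Larkspur) = 517 − 477 = $40.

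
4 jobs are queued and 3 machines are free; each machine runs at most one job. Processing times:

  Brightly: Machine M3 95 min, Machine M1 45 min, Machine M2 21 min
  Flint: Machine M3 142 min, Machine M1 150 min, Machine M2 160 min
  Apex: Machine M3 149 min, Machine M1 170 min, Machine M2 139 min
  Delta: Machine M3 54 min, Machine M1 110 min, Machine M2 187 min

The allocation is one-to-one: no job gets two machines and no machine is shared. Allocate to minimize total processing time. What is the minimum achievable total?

Minimum total: 225 min

Treat this as an assignment problem: match each job to one machine.
Optimal: Delta→Machine M3 (54 min), Flint→Machine M1 (150 min), Brightly→Machine M2 (21 min) — total 54+150+21 = 225 min.
Row-greedy (each job in turn takes its cheapest remaining machine) gives 333 min, worse by 108.
Swapping Delta↔Flint (Delta→Machine M1 110 min, Flint→Machine M3 142 min) adds 48.
No other one-to-one assignment undercuts 225 min.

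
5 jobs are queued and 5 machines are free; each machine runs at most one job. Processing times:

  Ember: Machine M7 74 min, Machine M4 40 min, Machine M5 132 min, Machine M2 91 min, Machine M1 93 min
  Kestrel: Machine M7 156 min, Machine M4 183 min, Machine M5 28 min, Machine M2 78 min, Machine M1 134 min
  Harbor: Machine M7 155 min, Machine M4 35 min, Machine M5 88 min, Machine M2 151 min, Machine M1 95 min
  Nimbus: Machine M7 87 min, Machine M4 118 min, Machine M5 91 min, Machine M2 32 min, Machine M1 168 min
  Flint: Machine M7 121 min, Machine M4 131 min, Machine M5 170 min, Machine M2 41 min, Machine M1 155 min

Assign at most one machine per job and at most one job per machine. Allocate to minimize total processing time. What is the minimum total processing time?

Minimum total: 284 min

Optimal: Ember→Machine M1 (93 min), Kestrel→Machine M5 (28 min), Harbor→Machine M4 (35 min), Nimbus→Machine M7 (87 min), Flint→Machine M2 (41 min) — total 93+28+35+87+41 = 284 min.
Column-greedy (each machine in turn goes to its cheapest remaining job) gives 324 min, worse by 40.
Swapping Flint↔Harbor (Flint→Machine M4 131 min, Harbor→Machine M2 151 min) adds 206.
No other one-to-one assignment undercuts 284 min.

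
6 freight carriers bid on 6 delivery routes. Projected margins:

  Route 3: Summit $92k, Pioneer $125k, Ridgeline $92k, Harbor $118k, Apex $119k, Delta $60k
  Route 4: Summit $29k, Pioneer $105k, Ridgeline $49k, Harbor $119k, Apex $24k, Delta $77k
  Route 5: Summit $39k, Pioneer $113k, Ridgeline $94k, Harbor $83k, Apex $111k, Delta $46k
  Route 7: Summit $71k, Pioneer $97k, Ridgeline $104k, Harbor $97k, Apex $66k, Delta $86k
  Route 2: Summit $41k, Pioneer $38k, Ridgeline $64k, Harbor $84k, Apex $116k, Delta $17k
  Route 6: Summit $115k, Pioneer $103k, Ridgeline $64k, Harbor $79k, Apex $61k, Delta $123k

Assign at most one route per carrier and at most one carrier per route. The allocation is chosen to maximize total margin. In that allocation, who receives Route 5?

Pioneer receives Route 5.

Optimal: Summit→Route 3 ($92k), Pioneer→Route 5 ($113k), Ridgeline→Route 7 ($104k), Harbor→Route 4 ($119k), Apex→Route 2 ($116k), Delta→Route 6 ($123k) — total 92+113+104+119+116+123 = $667k.
Column-greedy (each route in turn goes to its best remaining carrier) gives $623k, worse by 44.
Next-best assignment: Summit→Route 6, Pioneer→Route 3, Ridgeline→Route 5, Harbor→Route 4, Apex→Route 2, Delta→Route 7 = $655k.
Swapping Ridgeline↔Delta (Ridgeline→Route 6 $64k, Delta→Route 7 $86k) loses 77.
No other one-to-one assignment exceeds $667k.
Pioneer's own top route is Route 3 ($125k), but forcing Pioneer→Route 3 and reassigning the rest optimally gives only $655k — worse by 12.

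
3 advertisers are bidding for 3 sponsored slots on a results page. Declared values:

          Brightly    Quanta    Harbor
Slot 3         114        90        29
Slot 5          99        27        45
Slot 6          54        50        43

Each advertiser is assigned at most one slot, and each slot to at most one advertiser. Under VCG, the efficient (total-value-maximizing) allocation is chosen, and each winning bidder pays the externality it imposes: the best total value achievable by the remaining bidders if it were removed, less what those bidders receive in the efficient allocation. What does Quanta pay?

Efficient allocation: Brightly→Slot 5 ($99), Quanta→Slot 3 ($90), Harbor→Slot 6 ($43); total welfare W = $232.
Quanta receives Slot 3 at value $90, so the others get W − 90 = $142.
Without Quanta: best allocation of the remaining 2 bidders over all 3 slots is Brightly→Slot 3 ($114), Harbor→Slot 5 ($45), total $159.
VCG payment = (others' best without Quanta) − (others' welfare with Quanta) = 159 − 142 = $17.

Quanta pays $17.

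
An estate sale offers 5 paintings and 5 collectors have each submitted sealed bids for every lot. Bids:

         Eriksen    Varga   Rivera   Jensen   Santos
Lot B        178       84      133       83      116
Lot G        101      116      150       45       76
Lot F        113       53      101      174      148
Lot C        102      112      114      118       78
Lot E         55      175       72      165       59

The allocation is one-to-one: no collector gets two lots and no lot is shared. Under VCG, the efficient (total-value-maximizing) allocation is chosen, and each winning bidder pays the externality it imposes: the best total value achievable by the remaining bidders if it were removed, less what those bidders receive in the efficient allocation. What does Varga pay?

Efficient allocation: Eriksen→Lot B ($178), Varga→Lot E ($175), Rivera→Lot G ($150), Jensen→Lot C ($118), Santos→Lot F ($148); total welfare W = $769.
Varga receives Lot E at value $175, so the others get W − 175 = $594.
Without Varga: best allocation of the remaining 4 bidders over all 5 lots is Eriksen→Lot B ($178), Rivera→Lot G ($150), Jensen→Lot E ($165), Santos→Lot F ($148), total $641.
VCG payment = (others' best without Varga) − (others' welfare with Varga) = 641 − 594 = $47.

Varga pays $47.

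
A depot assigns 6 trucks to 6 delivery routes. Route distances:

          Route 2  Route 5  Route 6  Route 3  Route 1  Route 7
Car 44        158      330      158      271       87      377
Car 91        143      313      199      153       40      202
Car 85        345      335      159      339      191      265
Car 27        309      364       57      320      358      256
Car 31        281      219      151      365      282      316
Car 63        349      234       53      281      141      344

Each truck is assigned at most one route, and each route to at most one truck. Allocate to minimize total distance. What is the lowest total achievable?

Treat this as an assignment problem: match each truck to one route.
Optimal: Car 44→Route 2 (158 km), Car 91→Route 3 (153 km), Car 85→Route 7 (265 km), Car 27→Route 6 (57 km), Car 31→Route 5 (219 km), Car 63→Route 1 (141 km) — total 158+153+265+57+219+141 = 993 km.
Min-entry greedy (repeatedly take the single cheapest remaining cell) gives 1065 km, worse by 72.
Checked against all permutations: 993 km is optimal.

Minimum total: 993 km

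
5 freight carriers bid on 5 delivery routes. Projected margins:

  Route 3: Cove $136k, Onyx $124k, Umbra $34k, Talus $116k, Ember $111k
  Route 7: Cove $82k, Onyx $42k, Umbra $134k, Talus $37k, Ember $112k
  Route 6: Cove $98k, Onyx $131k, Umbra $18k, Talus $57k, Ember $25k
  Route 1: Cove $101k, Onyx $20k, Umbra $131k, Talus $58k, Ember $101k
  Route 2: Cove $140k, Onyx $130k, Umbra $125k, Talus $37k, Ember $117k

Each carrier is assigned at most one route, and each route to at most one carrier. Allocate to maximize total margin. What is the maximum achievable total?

This is the linear assignment problem.
Optimal: Cove→Route 2 ($140k), Onyx→Route 6 ($131k), Umbra→Route 1 ($131k), Talus→Route 3 ($116k), Ember→Route 7 ($112k) — total 140+131+131+116+112 = $630k.
Column-greedy (each route in turn goes to its best remaining carrier) gives $539k, worse by 91.

Max total: $630k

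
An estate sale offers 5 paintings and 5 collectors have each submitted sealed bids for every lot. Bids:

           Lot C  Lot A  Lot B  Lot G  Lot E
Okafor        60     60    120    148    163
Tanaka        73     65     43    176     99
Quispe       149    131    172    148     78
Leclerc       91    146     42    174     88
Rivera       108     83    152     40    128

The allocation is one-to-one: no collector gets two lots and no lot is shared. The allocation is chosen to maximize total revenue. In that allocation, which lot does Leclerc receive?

Optimal: Okafor→Lot E ($163), Tanaka→Lot G ($176), Quispe→Lot C ($149), Leclerc→Lot A ($146), Rivera→Lot B ($152) — total 163+176+149+146+152 = $786.
Max-entry greedy (repeatedly take the single best remaining cell) gives $765, worse by 21.
Next-best assignment: Okafor→Lot E, Tanaka→Lot G, Quispe→Lot B, Leclerc→Lot A, Rivera→Lot C = $765.
Checked against all permutations: $786 is optimal.
Leclerc's own top lot is Lot G ($174), but forcing Leclerc→Lot G and reassigning the rest optimally gives only $703 — worse by 83.

Leclerc receives Lot A.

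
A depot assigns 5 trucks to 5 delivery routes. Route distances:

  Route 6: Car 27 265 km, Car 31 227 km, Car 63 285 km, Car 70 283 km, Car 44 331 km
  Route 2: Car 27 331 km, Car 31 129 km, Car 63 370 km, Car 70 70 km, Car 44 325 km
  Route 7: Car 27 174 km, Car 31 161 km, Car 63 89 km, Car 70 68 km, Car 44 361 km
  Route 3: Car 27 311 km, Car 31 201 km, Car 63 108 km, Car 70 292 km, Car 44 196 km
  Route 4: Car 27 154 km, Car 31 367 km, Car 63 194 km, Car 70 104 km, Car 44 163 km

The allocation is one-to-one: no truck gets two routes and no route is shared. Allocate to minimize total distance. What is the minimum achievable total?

Min total: 733 km

This is the linear assignment problem.
Optimal: Car 27→Route 6 (265 km), Car 31→Route 2 (129 km), Car 63→Route 3 (108 km), Car 70→Route 7 (68 km), Car 44→Route 4 (163 km) — total 265+129+108+68+163 = 733 km.
Column-greedy (each route in turn goes to its cheapest remaining truck) gives 736 km, worse by 3.
Every other assignment is strictly worse.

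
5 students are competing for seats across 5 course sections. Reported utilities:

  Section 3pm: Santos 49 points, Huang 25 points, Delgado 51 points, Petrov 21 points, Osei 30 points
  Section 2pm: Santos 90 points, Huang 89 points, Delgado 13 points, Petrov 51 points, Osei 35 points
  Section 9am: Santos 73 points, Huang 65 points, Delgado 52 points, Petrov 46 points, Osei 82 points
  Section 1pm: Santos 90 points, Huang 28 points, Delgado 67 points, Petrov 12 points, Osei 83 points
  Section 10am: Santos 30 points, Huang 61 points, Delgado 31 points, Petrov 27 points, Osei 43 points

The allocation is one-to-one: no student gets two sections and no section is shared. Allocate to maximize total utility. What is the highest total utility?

Optimal: Santos→Section 1pm (90 points), Huang→Section 2pm (89 points), Delgado→Section 3pm (51 points), Petrov→Section 10am (27 points), Osei→Section 9am (82 points) — total 90+89+51+27+82 = 339 points.

Maximum total: 339 points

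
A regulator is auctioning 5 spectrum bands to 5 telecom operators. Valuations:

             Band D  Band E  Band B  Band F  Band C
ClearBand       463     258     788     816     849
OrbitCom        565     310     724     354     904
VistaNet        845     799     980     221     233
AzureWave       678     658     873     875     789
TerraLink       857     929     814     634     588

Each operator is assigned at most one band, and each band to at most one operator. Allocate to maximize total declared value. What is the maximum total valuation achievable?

Maximum total: $4367M

This is a one-to-one assignment (maximum-weight bipartite matching).
Optimal: ClearBand→Band F ($816M), OrbitCom→Band C ($904M), VistaNet→Band D ($845M), AzureWave→Band B ($873M), TerraLink→Band E ($929M) — total 816+904+845+873+929 = $4367M.
Every other assignment is strictly worse.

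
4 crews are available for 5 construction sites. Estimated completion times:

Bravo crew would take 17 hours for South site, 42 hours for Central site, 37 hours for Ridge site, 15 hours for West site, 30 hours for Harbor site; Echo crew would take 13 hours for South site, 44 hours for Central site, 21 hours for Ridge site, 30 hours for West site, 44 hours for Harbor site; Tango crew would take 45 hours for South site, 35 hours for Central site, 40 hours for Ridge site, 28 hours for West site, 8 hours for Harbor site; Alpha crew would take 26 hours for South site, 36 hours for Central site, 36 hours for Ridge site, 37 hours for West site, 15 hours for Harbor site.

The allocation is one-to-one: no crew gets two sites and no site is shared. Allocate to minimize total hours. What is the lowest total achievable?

Optimal: Bravo crew→West site (15 hours), Echo crew→Ridge site (21 hours), Tango crew→Harbor site (8 hours), Alpha crew→South site (26 hours) — total 15+21+8+26 = 70 hours.

Min total: 70 hours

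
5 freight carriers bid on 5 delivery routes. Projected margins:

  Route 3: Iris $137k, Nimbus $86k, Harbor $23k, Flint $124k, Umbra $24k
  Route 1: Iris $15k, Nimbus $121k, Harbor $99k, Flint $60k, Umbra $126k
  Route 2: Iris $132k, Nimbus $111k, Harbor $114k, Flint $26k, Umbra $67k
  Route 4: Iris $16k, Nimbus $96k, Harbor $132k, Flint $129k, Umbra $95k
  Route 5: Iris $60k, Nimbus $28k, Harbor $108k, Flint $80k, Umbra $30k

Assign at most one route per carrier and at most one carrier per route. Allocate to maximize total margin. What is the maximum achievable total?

Maximum total: $611k

Treat this as an assignment problem: match each carrier to one route.
Optimal: Iris→Route 3 ($137k), Nimbus→Route 2 ($111k), Harbor→Route 5 ($108k), Flint→Route 4 ($129k), Umbra→Route 1 ($126k) — total 137+111+108+129+126 = $611k.
Row-greedy (each carrier in turn takes its best remaining route) gives $537k, worse by 74.
Next-best assignment: Iris→Route 3, Nimbus→Route 2, Harbor→Route 4, Flint→Route 5, Umbra→Route 1 = $586k.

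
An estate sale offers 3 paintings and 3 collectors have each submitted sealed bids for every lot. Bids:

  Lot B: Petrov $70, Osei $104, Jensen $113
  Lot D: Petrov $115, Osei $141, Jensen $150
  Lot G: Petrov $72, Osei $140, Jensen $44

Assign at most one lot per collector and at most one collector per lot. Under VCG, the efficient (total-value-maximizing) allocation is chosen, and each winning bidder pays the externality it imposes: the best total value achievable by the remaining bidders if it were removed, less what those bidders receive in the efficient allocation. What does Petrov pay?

Efficient allocation: Petrov→Lot D ($115), Osei→Lot G ($140), Jensen→Lot B ($113); total welfare W = $368.
Petrov receives Lot D at value $115, so the others get W − 115 = $253.
Without Petrov: best allocation of the remaining 2 bidders over all 3 lots is Osei→Lot G ($140), Jensen→Lot D ($150), total $290.
VCG payment = (others' best without Petrov) − (others' welfare with Petrov) = 290 − 253 = $37.

Petrov pays $37.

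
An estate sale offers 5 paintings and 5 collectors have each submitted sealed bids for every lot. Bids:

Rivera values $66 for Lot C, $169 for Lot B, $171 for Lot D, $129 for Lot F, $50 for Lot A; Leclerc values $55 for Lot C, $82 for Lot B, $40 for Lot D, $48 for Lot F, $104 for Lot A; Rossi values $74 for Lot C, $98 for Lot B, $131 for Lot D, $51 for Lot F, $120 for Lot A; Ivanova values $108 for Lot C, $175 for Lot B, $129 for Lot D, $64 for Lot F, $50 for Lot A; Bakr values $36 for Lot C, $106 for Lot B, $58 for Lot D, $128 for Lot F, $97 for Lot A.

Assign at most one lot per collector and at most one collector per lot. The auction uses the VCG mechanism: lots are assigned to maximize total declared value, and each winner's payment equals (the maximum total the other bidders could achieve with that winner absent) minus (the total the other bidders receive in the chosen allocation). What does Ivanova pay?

Ivanova pays $55.

Efficient allocation: Rivera→Lot D ($171), Leclerc→Lot A ($104), Rossi→Lot C ($74), Ivanova→Lot B ($175), Bakr→Lot F ($128); total welfare W = $652.
Ivanova receives Lot B at value $175, so the others get W − 175 = $477.
Without Ivanova: best allocation of the remaining 4 bidders over all 5 lots is Rivera→Lot B ($169), Leclerc→Lot A ($104), Rossi→Lot D ($131), Bakr→Lot F ($128), total $532.
VCG payment = (others' best without Ivanova) − (others' welfare with Ivanova) = 532 − 477 = $55.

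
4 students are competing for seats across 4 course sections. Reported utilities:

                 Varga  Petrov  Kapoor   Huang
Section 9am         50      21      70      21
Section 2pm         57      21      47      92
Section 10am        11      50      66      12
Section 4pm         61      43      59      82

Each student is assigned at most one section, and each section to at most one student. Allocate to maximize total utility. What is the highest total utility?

Optimal: Varga→Section 4pm (61 points), Petrov→Section 10am (50 points), Kapoor→Section 9am (70 points), Huang→Section 2pm (92 points) — total 61+50+70+92 = 273 points.
Swapping Petrov↔Huang (Petrov→Section 2pm 21 points, Huang→Section 10am 12 points) loses 109.

Maximum total: 273 points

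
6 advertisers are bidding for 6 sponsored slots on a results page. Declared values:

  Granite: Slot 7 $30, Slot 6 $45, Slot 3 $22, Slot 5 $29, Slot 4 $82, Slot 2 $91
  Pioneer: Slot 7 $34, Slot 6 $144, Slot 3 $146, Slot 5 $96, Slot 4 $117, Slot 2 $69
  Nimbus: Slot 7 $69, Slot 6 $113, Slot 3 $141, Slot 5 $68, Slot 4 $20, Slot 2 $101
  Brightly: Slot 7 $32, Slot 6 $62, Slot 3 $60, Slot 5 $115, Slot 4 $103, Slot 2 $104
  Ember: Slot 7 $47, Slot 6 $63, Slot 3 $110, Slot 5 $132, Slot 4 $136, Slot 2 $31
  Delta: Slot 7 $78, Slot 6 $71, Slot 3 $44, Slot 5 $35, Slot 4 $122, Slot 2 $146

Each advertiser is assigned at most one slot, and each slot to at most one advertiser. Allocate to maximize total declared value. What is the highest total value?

Max total: $712

Optimal: Granite→Slot 7 ($30), Pioneer→Slot 6 ($144), Nimbus→Slot 3 ($141), Brightly→Slot 5 ($115), Ember→Slot 4 ($136), Delta→Slot 2 ($146) — total 30+144+141+115+136+146 = $712.
Max-entry greedy (repeatedly take the single best remaining cell) gives $686, worse by 26.
Every other assignment is strictly worse.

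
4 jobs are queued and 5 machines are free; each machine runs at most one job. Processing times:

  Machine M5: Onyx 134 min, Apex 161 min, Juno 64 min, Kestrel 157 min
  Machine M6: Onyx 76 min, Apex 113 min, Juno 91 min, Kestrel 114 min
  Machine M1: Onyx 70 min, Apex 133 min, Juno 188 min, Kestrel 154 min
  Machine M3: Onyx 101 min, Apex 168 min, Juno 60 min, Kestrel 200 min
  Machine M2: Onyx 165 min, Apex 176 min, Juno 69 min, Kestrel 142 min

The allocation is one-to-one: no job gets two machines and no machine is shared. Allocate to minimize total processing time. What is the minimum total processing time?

Minimum total: 385 min

This is a one-to-one assignment (minimum-cost bipartite matching).
Optimal: Onyx→Machine M1 (70 min), Apex→Machine M6 (113 min), Juno→Machine M3 (60 min), Kestrel→Machine M2 (142 min) — total 70+113+60+142 = 385 min.
Column-greedy (each machine in turn goes to its cheapest remaining job) gives 473 min, worse by 88.
Swapping Onyx↔Kestrel (Onyx→Machine M2 165 min, Kestrel→Machine M1 154 min) adds 107.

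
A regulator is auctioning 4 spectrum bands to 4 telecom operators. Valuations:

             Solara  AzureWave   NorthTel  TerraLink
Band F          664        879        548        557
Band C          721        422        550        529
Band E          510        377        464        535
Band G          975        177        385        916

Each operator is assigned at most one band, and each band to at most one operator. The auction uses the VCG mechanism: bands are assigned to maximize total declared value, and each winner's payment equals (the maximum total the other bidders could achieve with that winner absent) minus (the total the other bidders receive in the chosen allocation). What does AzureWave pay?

AzureWave pays $84M.

Efficient allocation: Solara→Band C ($721M), AzureWave→Band F ($879M), NorthTel→Band E ($464M), TerraLink→Band G ($916M); total welfare W = $2980M.
AzureWave receives Band F at value $879M, so the others get W − 879 = $2101M.
Without AzureWave: best allocation of the remaining 3 bidders over all 4 bands is Solara→Band C ($721M), NorthTel→Band F ($548M), TerraLink→Band G ($916M), total $2185M.
VCG payment = (others' best without AzureWave) − (others' welfare with AzureWave) = 2185 − 2101 = $84M.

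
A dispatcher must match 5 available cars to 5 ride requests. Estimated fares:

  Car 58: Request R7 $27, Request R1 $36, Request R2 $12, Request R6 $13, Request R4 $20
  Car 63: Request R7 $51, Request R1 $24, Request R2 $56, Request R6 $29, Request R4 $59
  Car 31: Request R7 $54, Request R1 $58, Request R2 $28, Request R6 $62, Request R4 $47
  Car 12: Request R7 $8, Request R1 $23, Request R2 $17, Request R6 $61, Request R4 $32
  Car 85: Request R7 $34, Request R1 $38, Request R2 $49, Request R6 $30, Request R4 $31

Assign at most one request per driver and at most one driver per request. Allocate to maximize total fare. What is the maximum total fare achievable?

Max total: $259

This is a one-to-one assignment (maximum-weight bipartite matching).
Optimal: Car 58→Request R1 ($36), Car 63→Request R4 ($59), Car 31→Request R7 ($54), Car 12→Request R6 ($61), Car 85→Request R2 ($49) — total 36+59+54+61+49 = $259.
Every other assignment is strictly worse.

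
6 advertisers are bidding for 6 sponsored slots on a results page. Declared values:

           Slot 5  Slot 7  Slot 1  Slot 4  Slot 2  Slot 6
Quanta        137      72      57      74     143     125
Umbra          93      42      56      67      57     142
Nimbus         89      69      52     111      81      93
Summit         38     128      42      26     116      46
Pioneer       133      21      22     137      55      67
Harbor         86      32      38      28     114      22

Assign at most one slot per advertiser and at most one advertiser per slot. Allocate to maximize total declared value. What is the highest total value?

Maximum total: $710

Optimal: Quanta→Slot 5 ($137), Umbra→Slot 6 ($142), Nimbus→Slot 1 ($52), Summit→Slot 7 ($128), Pioneer→Slot 4 ($137), Harbor→Slot 2 ($114) — total 137+142+52+128+137+114 = $710.
Row-greedy (each advertiser in turn takes its best remaining slot) gives $695, worse by 15.
Next-best assignment: Quanta→Slot 2, Umbra→Slot 6, Nimbus→Slot 4, Summit→Slot 7, Pioneer→Slot 5, Harbor→Slot 1 = $695.
Swapping Harbor↔Pioneer (Harbor→Slot 4 $28, Pioneer→Slot 2 $55) loses 168.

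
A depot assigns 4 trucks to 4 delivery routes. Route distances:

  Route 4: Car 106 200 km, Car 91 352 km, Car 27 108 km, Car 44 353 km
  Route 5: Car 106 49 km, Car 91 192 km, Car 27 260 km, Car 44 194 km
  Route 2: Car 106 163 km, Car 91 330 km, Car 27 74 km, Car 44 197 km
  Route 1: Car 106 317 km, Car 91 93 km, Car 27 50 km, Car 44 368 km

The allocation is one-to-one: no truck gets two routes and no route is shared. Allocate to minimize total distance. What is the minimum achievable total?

This is a one-to-one assignment (minimum-cost bipartite matching).
Optimal: Car 106→Route 5 (49 km), Car 91→Route 1 (93 km), Car 27→Route 4 (108 km), Car 44→Route 2 (197 km) — total 49+93+108+197 = 447 km.
Min-entry greedy (repeatedly take the single cheapest remaining cell) gives 648 km, worse by 201.
Swapping Car 44↔Car 27 (Car 44→Route 4 353 km, Car 27→Route 2 74 km) adds 122.

Minimum total: 447 km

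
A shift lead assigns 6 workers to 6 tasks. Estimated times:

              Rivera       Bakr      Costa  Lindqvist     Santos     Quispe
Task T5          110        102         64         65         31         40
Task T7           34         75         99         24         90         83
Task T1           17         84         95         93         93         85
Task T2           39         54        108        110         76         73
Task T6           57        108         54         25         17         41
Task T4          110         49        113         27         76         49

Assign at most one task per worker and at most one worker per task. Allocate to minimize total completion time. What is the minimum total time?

This is a one-to-one assignment (minimum-cost bipartite matching).
Optimal: Rivera→Task T1 (17 min), Bakr→Task T2 (54 min), Costa→Task T5 (64 min), Lindqvist→Task T7 (24 min), Santos→Task T6 (17 min), Quispe→Task T4 (49 min) — total 17+54+64+24+17+49 = 225 min.
Column-greedy (each task in turn goes to its cheapest remaining worker) gives 280 min, worse by 55.
Next-best assignment: Rivera→Task T1, Bakr→Task T2, Costa→Task T6, Lindqvist→Task T7, Santos→Task T5, Quispe→Task T4 = 229 min.
Swapping Bakr↔Lindqvist (Bakr→Task T7 75 min, Lindqvist→Task T2 110 min) adds 107.
No other one-to-one assignment undercuts 225 min.

Minimum total: 225 min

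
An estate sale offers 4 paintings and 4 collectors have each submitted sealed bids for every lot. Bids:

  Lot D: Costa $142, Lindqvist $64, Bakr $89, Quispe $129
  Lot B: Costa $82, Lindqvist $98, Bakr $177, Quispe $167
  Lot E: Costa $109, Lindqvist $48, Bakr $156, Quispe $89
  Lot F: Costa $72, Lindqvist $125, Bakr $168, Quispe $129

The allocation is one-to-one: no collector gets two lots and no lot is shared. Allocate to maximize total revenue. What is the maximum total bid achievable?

Treat this as an assignment problem: match each collector to one lot.
Optimal: Costa→Lot D ($142), Lindqvist→Lot F ($125), Bakr→Lot E ($156), Quispe→Lot B ($167) — total 142+125+156+167 = $590.
Max-entry greedy (repeatedly take the single best remaining cell) gives $496, worse by 94.
Next-best assignment: Costa→Lot E, Lindqvist→Lot F, Bakr→Lot B, Quispe→Lot D = $540.
Every other assignment is strictly worse.

Maximum total: $590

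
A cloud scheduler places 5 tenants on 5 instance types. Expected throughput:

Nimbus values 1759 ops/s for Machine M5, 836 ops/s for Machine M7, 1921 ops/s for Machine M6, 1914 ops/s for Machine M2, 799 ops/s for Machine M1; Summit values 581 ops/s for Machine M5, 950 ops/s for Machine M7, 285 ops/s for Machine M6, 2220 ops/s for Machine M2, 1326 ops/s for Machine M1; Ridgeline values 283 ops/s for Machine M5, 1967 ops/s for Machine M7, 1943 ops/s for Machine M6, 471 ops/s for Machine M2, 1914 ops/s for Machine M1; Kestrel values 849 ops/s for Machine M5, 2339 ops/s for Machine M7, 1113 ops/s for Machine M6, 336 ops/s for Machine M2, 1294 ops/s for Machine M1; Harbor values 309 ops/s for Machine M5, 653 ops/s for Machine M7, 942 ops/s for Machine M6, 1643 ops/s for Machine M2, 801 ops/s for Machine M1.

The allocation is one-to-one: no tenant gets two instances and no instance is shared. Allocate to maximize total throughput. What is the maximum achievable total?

Max total: 9174 ops/s

Treat this as an assignment problem: match each tenant to one instance.
Optimal: Nimbus→Machine M5 (1759 ops/s), Summit→Machine M2 (2220 ops/s), Ridgeline→Machine M1 (1914 ops/s), Kestrel→Machine M7 (2339 ops/s), Harbor→Machine M6 (942 ops/s) — total 1759+2220+1914+2339+942 = 9174 ops/s.
Max-entry greedy (repeatedly take the single best remaining cell) gives 9062 ops/s, worse by 112.
Checked against all permutations: 9174 ops/s is optimal.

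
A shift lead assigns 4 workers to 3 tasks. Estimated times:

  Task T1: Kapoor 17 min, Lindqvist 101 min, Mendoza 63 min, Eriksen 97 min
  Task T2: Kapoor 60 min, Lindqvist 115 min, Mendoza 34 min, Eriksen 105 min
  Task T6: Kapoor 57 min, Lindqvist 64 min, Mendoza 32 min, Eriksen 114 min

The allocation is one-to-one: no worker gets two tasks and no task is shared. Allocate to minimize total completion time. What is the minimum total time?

Min total: 115 min

Optimal: Kapoor→Task T1 (17 min), Mendoza→Task T2 (34 min), Lindqvist→Task T6 (64 min) — total 17+34+64 = 115 min.
Min-entry greedy (repeatedly take the single cheapest remaining cell) gives 154 min, worse by 39.
Swapping Mendoza↔Kapoor (Mendoza→Task T1 63 min, Kapoor→Task T2 60 min) adds 72.
No other one-to-one assignment undercuts 115 min.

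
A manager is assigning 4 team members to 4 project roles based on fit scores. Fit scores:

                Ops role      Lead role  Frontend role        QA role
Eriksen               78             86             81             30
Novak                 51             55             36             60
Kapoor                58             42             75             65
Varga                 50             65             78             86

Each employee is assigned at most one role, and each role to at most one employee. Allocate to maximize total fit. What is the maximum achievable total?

Max total: 298 pts

Optimal: Eriksen→Lead role (86 pts), Novak→Ops role (51 pts), Kapoor→Frontend role (75 pts), Varga→QA role (86 pts) — total 86+51+75+86 = 298 pts.
Column-greedy (each role in turn goes to its best remaining employee) gives 278 pts, worse by 20.
Next-best assignment: Eriksen→Ops role, Novak→Lead role, Kapoor→Frontend role, Varga→QA role = 294 pts.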